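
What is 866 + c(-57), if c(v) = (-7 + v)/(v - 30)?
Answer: 75406/87 ≈ 866.74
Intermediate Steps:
c(v) = (-7 + v)/(-30 + v)
866 + c(-57) = 866 + (-7 - 57)/(-30 - 57) = 866 - 64/(-87) = 866 - 1/87*(-64) = 866 + 64/87 = 75406/87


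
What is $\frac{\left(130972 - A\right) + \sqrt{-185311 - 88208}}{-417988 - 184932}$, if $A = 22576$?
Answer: $- \frac{27099}{150730} - \frac{3 i \sqrt{30391}}{602920} \approx -0.17979 - 0.00086743 i$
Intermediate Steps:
$\frac{\left(130972 - A\right) + \sqrt{-185311 - 88208}}{-417988 - 184932} = \frac{\left(130972 - 22576\right) + \sqrt{-185311 - 88208}}{-417988 - 184932} = \frac{\left(130972 - 22576\right) + \sqrt{-273519}}{-602920} = \left(108396 + 3 i \sqrt{30391}\right) \left(- \frac{1}{602920}\right) = - \frac{27099}{150730} - \frac{3 i \sqrt{30391}}{602920}$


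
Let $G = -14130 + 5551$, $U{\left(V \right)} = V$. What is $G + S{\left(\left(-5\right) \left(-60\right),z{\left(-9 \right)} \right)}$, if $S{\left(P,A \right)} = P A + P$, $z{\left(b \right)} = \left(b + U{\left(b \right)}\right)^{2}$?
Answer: $88921$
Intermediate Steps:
$z{\left(b \right)} = 4 b^{2}$ ($z{\left(b \right)} = \left(b + b\right)^{2} = \left(2 b\right)^{2} = 4 b^{2}$)
$S{\left(P,A \right)} = P + A P$ ($S{\left(P,A \right)} = A P + P = P + A P$)
$G = -8579$
$G + S{\left(\left(-5\right) \left(-60\right),z{\left(-9 \right)} \right)} = -8579 + \left(-5\right) \left(-60\right) \left(1 + 4 \left(-9\right)^{2}\right) = -8579 + 300 \left(1 + 4 \cdot 81\right) = -8579 + 300 \left(1 + 324\right) = -8579 + 300 \cdot 325 = -8579 + 97500 = 88921$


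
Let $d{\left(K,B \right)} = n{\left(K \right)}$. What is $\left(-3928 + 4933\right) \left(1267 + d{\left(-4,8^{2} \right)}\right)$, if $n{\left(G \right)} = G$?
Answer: $1269315$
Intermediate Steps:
$d{\left(K,B \right)} = K$
$\left(-3928 + 4933\right) \left(1267 + d{\left(-4,8^{2} \right)}\right) = \left(-3928 + 4933\right) \left(1267 - 4\right) = 1005 \cdot 1263 = 1269315$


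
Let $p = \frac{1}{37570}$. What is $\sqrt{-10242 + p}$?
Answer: $\frac{i \sqrt{50022952070}}{2210} \approx 101.2 i$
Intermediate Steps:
$p = \frac{1}{37570} \approx 2.6617 \cdot 10^{-5}$
$\sqrt{-10242 + p} = \sqrt{-10242 + \frac{1}{37570}} = \sqrt{- \frac{384791939}{37570}} = \frac{i \sqrt{50022952070}}{2210}$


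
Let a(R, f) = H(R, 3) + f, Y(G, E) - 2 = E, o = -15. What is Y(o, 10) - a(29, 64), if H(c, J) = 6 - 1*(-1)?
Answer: -59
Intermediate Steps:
H(c, J) = 7 (H(c, J) = 6 + 1 = 7)
Y(G, E) = 2 + E
a(R, f) = 7 + f
Y(o, 10) - a(29, 64) = (2 + 10) - (7 + 64) = 12 - 1*71 = 12 - 71 = -59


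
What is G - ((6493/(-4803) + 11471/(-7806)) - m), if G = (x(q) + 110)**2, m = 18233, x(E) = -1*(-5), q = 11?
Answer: 393178657805/12497406 ≈ 31461.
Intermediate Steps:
x(E) = 5
G = 13225 (G = (5 + 110)**2 = 115**2 = 13225)
G - ((6493/(-4803) + 11471/(-7806)) - m) = 13225 - ((6493/(-4803) + 11471/(-7806)) - 1*18233) = 13225 - ((6493*(-1/4803) + 11471*(-1/7806)) - 18233) = 13225 - ((-6493/4803 - 11471/7806) - 18233) = 13225 - (-35259857/12497406 - 18233) = 13225 - 1*(-227900463455/12497406) = 13225 + 227900463455/12497406 = 393178657805/12497406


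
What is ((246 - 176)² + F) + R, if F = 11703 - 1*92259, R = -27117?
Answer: -102773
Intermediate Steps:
F = -80556 (F = 11703 - 92259 = -80556)
((246 - 176)² + F) + R = ((246 - 176)² - 80556) - 27117 = (70² - 80556) - 27117 = (4900 - 80556) - 27117 = -75656 - 27117 = -102773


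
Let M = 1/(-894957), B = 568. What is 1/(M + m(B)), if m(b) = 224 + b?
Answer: 894957/708805943 ≈ 0.0012626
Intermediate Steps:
M = -1/894957 ≈ -1.1174e-6
1/(M + m(B)) = 1/(-1/894957 + (224 + 568)) = 1/(-1/894957 + 792) = 1/(708805943/894957) = 894957/708805943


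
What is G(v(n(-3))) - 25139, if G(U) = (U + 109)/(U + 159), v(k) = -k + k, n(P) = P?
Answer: -3996992/159 ≈ -25138.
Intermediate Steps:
v(k) = 0
G(U) = (109 + U)/(159 + U)
G(v(n(-3))) - 25139 = (109 + 0)/(159 + 0) - 25139 = 109/159 - 25139 = -3996992/159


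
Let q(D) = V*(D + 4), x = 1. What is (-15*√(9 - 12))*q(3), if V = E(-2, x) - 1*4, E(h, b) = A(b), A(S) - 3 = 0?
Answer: 105*I*√3 ≈ 181.87*I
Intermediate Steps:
A(S) = 3 (A(S) = 3 + 0 = 3)
E(h, b) = 3
V = -1 (V = 3 - 1*4 = 3 - 4 = -1)
q(D) = -4 - D (q(D) = -(D + 4) = -(4 + D) = -4 - D)
(-15*√(9 - 12))*q(3) = (-15*√(9 - 12))*(-4 - 1*3) = (-15*I*√3)*(-4 - 3) = -15*I*√3*(-7) = 105*I*√3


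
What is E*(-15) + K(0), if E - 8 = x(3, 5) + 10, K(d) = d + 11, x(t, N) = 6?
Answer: -349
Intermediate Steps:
K(d) = 11 + d
E = 24 (E = 8 + (6 + 10) = 8 + 16 = 24)
E*(-15) + K(0) = 24*(-15) + (11 + 0) = -360 + 11 = -349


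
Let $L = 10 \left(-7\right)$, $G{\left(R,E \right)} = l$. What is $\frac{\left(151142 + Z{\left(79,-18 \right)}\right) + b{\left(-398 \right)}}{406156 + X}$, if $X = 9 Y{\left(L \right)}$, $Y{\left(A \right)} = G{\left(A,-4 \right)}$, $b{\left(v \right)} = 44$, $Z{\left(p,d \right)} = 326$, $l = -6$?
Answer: $\frac{75756}{203051} \approx 0.37309$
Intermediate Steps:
$G{\left(R,E \right)} = -6$
$L = -70$
$Y{\left(A \right)} = -6$
$X = -54$ ($X = 9 \left(-6\right) = -54$)
$\frac{\left(151142 + Z{\left(79,-18 \right)}\right) + b{\left(-398 \right)}}{406156 + X} = \frac{\left(151142 + 326\right) + 44}{406156 - 54} = \frac{151468 + 44}{406102} = 151512 \cdot \frac{1}{406102} = \frac{75756}{203051}$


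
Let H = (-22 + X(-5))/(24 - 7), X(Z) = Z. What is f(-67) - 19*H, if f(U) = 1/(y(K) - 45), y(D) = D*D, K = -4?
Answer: 14860/493 ≈ 30.142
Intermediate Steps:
y(D) = D²
H = -27/17 (H = (-22 - 5)/(24 - 7) = -27/17 ≈ -1.5882)
f(U) = -1/29 (f(U) = 1/((-4)² - 45) = 1/(16 - 45) = 1/(-29) = -1/29)
f(-67) - 19*H = -1/29 - 19*(-27/17) = -1/29 + 513/17 = 14860/493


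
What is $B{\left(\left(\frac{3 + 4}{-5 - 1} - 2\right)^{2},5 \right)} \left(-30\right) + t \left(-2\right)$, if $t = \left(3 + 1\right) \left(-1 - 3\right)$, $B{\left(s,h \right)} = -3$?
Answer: $122$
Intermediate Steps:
$t = -16$ ($t = 4 \left(-4\right) = -16$)
$B{\left(\left(\frac{3 + 4}{-5 - 1} - 2\right)^{2},5 \right)} \left(-30\right) + t \left(-2\right) = \left(-3\right) \left(-30\right) - -32 = 90 + 32 = 122$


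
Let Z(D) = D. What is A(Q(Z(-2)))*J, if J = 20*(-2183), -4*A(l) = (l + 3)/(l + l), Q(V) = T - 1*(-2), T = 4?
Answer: 32745/4 ≈ 8186.3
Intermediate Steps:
Q(V) = 6 (Q(V) = 4 - 1*(-2) = 4 + 2 = 6)
A(l) = -(3 + l)/(8*l) (A(l) = -(l + 3)/(4*(l + l)) = -(3 + l)/(4*(2*l)) = -(3 + l)*1/(2*l)/4 = -(3 + l)/(8*l))
J = -43660
A(Q(Z(-2)))*J = ((⅛)*(-3 - 1*6)/6)*(-43660) = ((⅛)*(⅙)*(-3 - 6))*(-43660) = ((⅛)*(⅙)*(-9))*(-43660) = -3/16*(-43660) = 32745/4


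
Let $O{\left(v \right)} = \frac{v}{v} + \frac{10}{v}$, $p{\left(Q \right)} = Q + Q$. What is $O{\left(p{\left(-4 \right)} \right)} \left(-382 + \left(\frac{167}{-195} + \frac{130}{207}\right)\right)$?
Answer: $\frac{5142883}{53820} \approx 95.557$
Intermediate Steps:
$p{\left(Q \right)} = 2 Q$
$O{\left(v \right)} = 1 + \frac{10}{v}$
$O{\left(p{\left(-4 \right)} \right)} \left(-382 + \left(\frac{167}{-195} + \frac{130}{207}\right)\right) = \frac{10 + 2 \left(-4\right)}{2 \left(-4\right)} \left(-382 + \left(\frac{167}{-195} + \frac{130}{207}\right)\right) = \frac{10 - 8}{-8} \left(-382 + \left(167 \left(- \frac{1}{195}\right) + 130 \cdot \frac{1}{207}\right)\right) = \left(- \frac{1}{8}\right) 2 \left(-382 + \left(- \frac{167}{195} + \frac{130}{207}\right)\right) = - \frac{-382 - \frac{3073}{13455}}{4} = \left(- \frac{1}{4}\right) \left(- \frac{5142883}{13455}\right) = \frac{5142883}{53820}$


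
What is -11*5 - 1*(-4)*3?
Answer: -43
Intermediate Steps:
-11*5 - 1*(-4)*3 = -55 + 4*3 = -55 + 12 = -43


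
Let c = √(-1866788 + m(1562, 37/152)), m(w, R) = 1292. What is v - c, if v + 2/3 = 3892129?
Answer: 11676385/3 - 2*I*√466374 ≈ 3.8921e+6 - 1365.8*I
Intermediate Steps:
v = 11676385/3 (v = -⅔ + 3892129 = 11676385/3 ≈ 3.8921e+6)
c = 2*I*√466374 (c = √(-1866788 + 1292) = √(-1865496) = 2*I*√466374 ≈ 1365.8*I)
v - c = 11676385/3 - 2*I*√466374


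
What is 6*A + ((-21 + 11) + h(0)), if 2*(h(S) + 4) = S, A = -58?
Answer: -362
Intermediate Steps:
h(S) = -4 + S/2
6*A + ((-21 + 11) + h(0)) = 6*(-58) + ((-21 + 11) + (-4 + (½)*0)) = -348 + (-10 + (-4 + 0)) = -348 + (-10 - 4) = -348 - 14 = -362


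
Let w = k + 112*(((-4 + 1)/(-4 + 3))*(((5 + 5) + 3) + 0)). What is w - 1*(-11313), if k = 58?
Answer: 15739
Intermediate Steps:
w = 4426 (w = 58 + 112*(((-4 + 1)/(-4 + 3))*(((5 + 5) + 3) + 0)) = 58 + 112*((-3/(-1))*((10 + 3) + 0)) = 58 + 112*((-3*(-1))*(13 + 0)) = 58 + 112*(3*13) = 58 + 112*39 = 58 + 4368 = 4426)
w - 1*(-11313) = 4426 - 1*(-11313) = 4426 + 11313 = 15739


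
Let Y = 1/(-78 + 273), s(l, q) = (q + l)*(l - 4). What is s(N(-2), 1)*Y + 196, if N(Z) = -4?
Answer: 12748/65 ≈ 196.12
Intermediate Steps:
s(l, q) = (-4 + l)*(l + q) (s(l, q) = (l + q)*(-4 + l) = (-4 + l)*(l + q))
Y = 1/195 ≈ 0.0051282
s(N(-2), 1)*Y + 196 = ((-4)**2 - 4*(-4) - 4*1 - 4*1)*(1/195) + 196 = (16 + 16 - 4 - 4)*(1/195) + 196 = 24*(1/195) + 196 = 8/65 + 196 = 12748/65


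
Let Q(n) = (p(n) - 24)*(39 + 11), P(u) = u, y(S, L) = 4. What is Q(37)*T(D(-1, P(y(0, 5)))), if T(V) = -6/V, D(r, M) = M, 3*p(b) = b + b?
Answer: -50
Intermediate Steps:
p(b) = 2*b/3 (p(b) = (b + b)/3 = (2*b)/3 = 2*b/3)
Q(n) = -1200 + 100*n/3 (Q(n) = (2*n/3 - 24)*(39 + 11) = (-24 + 2*n/3)*50 = -1200 + 100*n/3)
Q(37)*T(D(-1, P(y(0, 5)))) = (-1200 + (100/3)*37)*(-6/4) = (-1200 + 3700/3)*(-6*¼) = (100/3)*(-3/2) = -50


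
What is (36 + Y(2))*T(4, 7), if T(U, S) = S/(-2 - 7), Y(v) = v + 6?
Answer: -308/9 ≈ -34.222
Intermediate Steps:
Y(v) = 6 + v
T(U, S) = -S/9 (T(U, S) = S/(-9) = -S/9)
(36 + Y(2))*T(4, 7) = (36 + (6 + 2))*(-⅑*7) = (36 + 8)*(-7/9) = 44*(-7/9) = -308/9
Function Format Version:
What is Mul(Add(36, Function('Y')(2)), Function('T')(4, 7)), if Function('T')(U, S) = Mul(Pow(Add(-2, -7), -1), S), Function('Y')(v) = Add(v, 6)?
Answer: Rational(-308, 9) ≈ -34.222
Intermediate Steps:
Function('Y')(v) = Add(6, v)
Function('T')(U, S) = Mul(Rational(-1, 9), S) (Function('T')(U, S) = Mul(Pow(-9, -1), S) = Mul(Rational(-1, 9), S))
Mul(Add(36, Function('Y')(2)), Function('T')(4, 7)) = Mul(Add(36, Add(6, 2)), Mul(Rational(-1, 9), 7)) = Mul(Add(36, 8), Rational(-7, 9)) = Mul(44, Rational(-7, 9)) = Rational(-308, 9)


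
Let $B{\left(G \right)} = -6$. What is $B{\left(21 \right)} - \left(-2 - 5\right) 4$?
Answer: $22$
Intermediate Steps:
$B{\left(21 \right)} - \left(-2 - 5\right) 4 = -6 - \left(-2 - 5\right) 4 = -6 - \left(-7\right) 4 = -6 - -28 = -6 + 28 = 22$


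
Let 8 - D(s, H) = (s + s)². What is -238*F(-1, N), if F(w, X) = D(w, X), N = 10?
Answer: -952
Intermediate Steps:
D(s, H) = 8 - 4*s² (D(s, H) = 8 - (s + s)² = 8 - (2*s)² = 8 - 4*s²)
F(w, X) = 8 - 4*w²
-238*F(-1, N) = -238*(8 - 4*(-1)²) = -238*(8 - 4*1) = -238*(8 - 4) = -238*4 = -952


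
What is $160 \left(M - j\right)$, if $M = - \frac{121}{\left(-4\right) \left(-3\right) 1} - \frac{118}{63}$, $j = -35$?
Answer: $\frac{232280}{63} \approx 3687.0$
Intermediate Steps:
$M = - \frac{3013}{252}$ ($M = - \frac{121}{12 \cdot 1} - \frac{118}{63} = - \frac{121}{12} - \frac{118}{63} = - \frac{3013}{252} \approx -11.956$)
$160 \left(M - j\right) = 160 \left(- \frac{3013}{252} - -35\right) = 160 \left(- \frac{3013}{252} + 35\right) = 160 \cdot \frac{5807}{252} = \frac{232280}{63}$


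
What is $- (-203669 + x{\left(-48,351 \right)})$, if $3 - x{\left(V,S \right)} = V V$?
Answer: $205970$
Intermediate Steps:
$x{\left(V,S \right)} = 3 - V^{2}$ ($x{\left(V,S \right)} = 3 - V V = 3 - V^{2}$)
$- (-203669 + x{\left(-48,351 \right)}) = - (-203669 + \left(3 - \left(-48\right)^{2}\right)) = - (-203669 + \left(3 - 2304\right)) = - (-203669 - 2301) = \left(-1\right) \left(-205970\right) = 205970$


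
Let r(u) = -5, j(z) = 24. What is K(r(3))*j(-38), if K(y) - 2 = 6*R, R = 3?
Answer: 480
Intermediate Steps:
K(y) = 20 (K(y) = 2 + 6*3 = 2 + 18 = 20)
K(r(3))*j(-38) = 20*24 = 480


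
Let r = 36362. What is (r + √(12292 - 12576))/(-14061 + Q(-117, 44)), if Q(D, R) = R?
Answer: -36362/14017 - 2*I*√71/14017 ≈ -2.5941 - 0.0012023*I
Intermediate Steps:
(r + √(12292 - 12576))/(-14061 + Q(-117, 44)) = (36362 + √(12292 - 12576))/(-14061 + 44) = (36362 + √(-284))/(-14017) = (36362 + 2*I*√71)*(-1/14017) = -36362/14017 - 2*I*√71/14017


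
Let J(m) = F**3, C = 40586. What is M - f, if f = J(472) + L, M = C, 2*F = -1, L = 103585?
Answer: -503991/8 ≈ -62999.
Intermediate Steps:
F = -1/2 (F = (1/2)*(-1) = -1/2 ≈ -0.50000)
J(m) = -1/8 (J(m) = (-1/2)**3 = -1/8)
M = 40586
f = 828679/8 (f = -1/8 + 103585 = 828679/8 ≈ 1.0358e+5)
M - f = 40586 - 1*828679/8 = 40586 - 828679/8 = -503991/8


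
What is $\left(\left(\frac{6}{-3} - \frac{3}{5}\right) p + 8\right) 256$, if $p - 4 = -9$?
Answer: $5376$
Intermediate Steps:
$p = -5$ ($p = 4 - 9 = -5$)
$\left(\left(\frac{6}{-3} - \frac{3}{5}\right) p + 8\right) 256 = \left(\left(\frac{6}{-3} - \frac{3}{5}\right) \left(-5\right) + 8\right) 256 = \left(\left(6 \left(- \frac{1}{3}\right) - \frac{3}{5}\right) \left(-5\right) + 8\right) 256 = \left(\left(-2 - \frac{3}{5}\right) \left(-5\right) + 8\right) 256 = \left(\left(- \frac{13}{5}\right) \left(-5\right) + 8\right) 256 = \left(13 + 8\right) 256 = 21 \cdot 256 = 5376$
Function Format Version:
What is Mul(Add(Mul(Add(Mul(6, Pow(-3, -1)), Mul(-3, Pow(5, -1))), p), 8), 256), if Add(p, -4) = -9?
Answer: 5376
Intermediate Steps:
p = -5 (p = Add(4, -9) = -5)
Mul(Add(Mul(Add(Mul(6, Pow(-3, -1)), Mul(-3, Pow(5, -1))), p), 8), 256) = Mul(Add(Mul(Add(Mul(6, Pow(-3, -1)), Mul(-3, Pow(5, -1))), -5), 8), 256) = Mul(Add(Mul(Add(Mul(6, Rational(-1, 3)), Mul(-3, Rational(1, 5))), -5), 8), 256) = Mul(Add(Mul(Add(-2, Rational(-3, 5)), -5), 8), 256) = Mul(Add(Mul(Rational(-13, 5), -5), 8), 256) = Mul(Add(13, 8), 256) = Mul(21, 256) = 5376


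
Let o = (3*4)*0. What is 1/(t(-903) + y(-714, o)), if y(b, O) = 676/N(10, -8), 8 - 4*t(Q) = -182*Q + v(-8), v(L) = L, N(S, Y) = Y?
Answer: -1/41167 ≈ -2.4291e-5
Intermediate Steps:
o = 0 (o = 12*0 = 0)
t(Q) = 4 + 91*Q/2 (t(Q) = 2 - (-182*Q - 8)/4 = 2 - (-8 - 182*Q)/4 = 2 + (2 + 91*Q/2) = 4 + 91*Q/2)
y(b, O) = -169/2 (y(b, O) = 676/(-8) = 676*(-⅛) = -169/2)
1/(t(-903) + y(-714, o)) = 1/((4 + (91/2)*(-903)) - 169/2) = 1/((4 - 82173/2) - 169/2) = 1/(-82165/2 - 169/2) = 1/(-41167) = -1/41167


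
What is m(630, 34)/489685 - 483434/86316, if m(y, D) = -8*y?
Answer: -3388077299/603823578 ≈ -5.6110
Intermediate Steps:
m(630, 34)/489685 - 483434/86316 = -8*630/489685 - 483434/86316 = -5040*1/489685 - 483434*1/86316 = -144/13991 - 241717/43158 = -3388077299/603823578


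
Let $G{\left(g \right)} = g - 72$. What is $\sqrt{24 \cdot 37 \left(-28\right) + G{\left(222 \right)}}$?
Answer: $3 i \sqrt{2746} \approx 157.21 i$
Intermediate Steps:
$G{\left(g \right)} = -72 + g$
$\sqrt{24 \cdot 37 \left(-28\right) + G{\left(222 \right)}} = \sqrt{24 \cdot 37 \left(-28\right) + \left(-72 + 222\right)} = \sqrt{888 \left(-28\right) + 150} = \sqrt{-24864 + 150} = \sqrt{-24714} = 3 i \sqrt{2746}$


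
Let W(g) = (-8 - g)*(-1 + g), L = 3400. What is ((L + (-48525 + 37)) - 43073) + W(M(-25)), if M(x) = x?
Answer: -88603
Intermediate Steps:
W(g) = (-1 + g)*(-8 - g)
((L + (-48525 + 37)) - 43073) + W(M(-25)) = ((3400 + (-48525 + 37)) - 43073) + (8 - 1*(-25)² - 7*(-25)) = ((3400 - 48488) - 43073) + (8 - 1*625 + 175) = (-45088 - 43073) + (8 - 625 + 175) = -88161 - 442 = -88603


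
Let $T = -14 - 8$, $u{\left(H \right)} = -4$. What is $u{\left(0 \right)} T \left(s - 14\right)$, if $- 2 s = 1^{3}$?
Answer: $-1276$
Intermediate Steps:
$s = - \frac{1}{2}$ ($s = - \frac{1^{3}}{2} = \left(- \frac{1}{2}\right) 1 = - \frac{1}{2} \approx -0.5$)
$T = -22$ ($T = -14 - 8 = -22$)
$u{\left(0 \right)} T \left(s - 14\right) = \left(-4\right) \left(-22\right) \left(- \frac{1}{2} - 14\right) = 88 \left(- \frac{29}{2}\right) = -1276$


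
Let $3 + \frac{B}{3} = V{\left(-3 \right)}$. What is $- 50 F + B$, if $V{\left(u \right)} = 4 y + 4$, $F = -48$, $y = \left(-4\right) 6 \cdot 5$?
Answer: $963$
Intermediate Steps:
$y = -120$ ($y = \left(-24\right) 5 = -120$)
$V{\left(u \right)} = -476$ ($V{\left(u \right)} = 4 \left(-120\right) + 4 = -480 + 4 = -476$)
$B = -1437$ ($B = -9 + 3 \left(-476\right) = -9 - 1428 = -1437$)
$- 50 F + B = \left(-50\right) \left(-48\right) - 1437 = 2400 - 1437 = 963$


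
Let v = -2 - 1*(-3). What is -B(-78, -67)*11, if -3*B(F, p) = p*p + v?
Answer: 49390/3 ≈ 16463.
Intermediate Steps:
v = 1 (v = -2 + 3 = 1)
B(F, p) = -⅓ - p²/3 (B(F, p) = -(p*p + 1)/3 = -(p² + 1)/3 = -(1 + p²)/3 = -⅓ - p²/3)
-B(-78, -67)*11 = -(-⅓ - ⅓*(-67)²)*11 = -(-⅓ - ⅓*4489)*11 = -(-⅓ - 4489/3)*11 = -1*(-4490/3)*11 = (4490/3)*11 = 49390/3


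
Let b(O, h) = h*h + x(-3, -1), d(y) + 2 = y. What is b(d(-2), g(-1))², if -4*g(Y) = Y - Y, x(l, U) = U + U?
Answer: 4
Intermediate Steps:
x(l, U) = 2*U
g(Y) = 0 (g(Y) = -(Y - Y)/4 = -¼*0 = 0)
d(y) = -2 + y
b(O, h) = -2 + h² (b(O, h) = h*h + 2*(-1) = h² - 2 = -2 + h²)
b(d(-2), g(-1))² = (-2 + 0²)² = (-2 + 0)² = (-2)² = 4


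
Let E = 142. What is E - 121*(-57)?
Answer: 7039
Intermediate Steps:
E - 121*(-57) = 142 - 121*(-57) = 142 + 6897 = 7039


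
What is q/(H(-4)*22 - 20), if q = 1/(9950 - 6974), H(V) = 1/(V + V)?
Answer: -1/67704 ≈ -1.4770e-5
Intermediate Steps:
H(V) = 1/(2*V)
q = 1/2976 ≈ 0.00033602
q/(H(-4)*22 - 20) = 1/(2976*(((1/2)/(-4))*22 - 20)) = 1/(2976*(((1/2)*(-1/4))*22 - 20)) = 1/(2976*(-1/8*22 - 20)) = 1/(2976*(-11/4 - 20)) = 1/(2976*(-91/4)) = (1/2976)*(-4/91) = -1/67704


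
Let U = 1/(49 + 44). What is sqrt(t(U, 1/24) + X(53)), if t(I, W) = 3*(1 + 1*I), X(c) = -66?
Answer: 4*I*sqrt(3782)/31 ≈ 7.9352*I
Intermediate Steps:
U = 1/93 ≈ 0.010753
t(I, W) = 3 + 3*I (t(I, W) = 3*(1 + I) = 3 + 3*I)
sqrt(t(U, 1/24) + X(53)) = sqrt((3 + 3*(1/93)) - 66) = sqrt((3 + 1/31) - 66) = sqrt(94/31 - 66) = sqrt(-1952/31) = 4*I*sqrt(3782)/31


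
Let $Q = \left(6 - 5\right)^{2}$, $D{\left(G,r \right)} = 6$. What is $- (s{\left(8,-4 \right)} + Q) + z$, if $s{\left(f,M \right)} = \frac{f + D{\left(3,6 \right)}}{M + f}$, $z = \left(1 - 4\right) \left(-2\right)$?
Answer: $\frac{3}{2} \approx 1.5$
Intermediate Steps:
$z = 6$ ($z = \left(-3\right) \left(-2\right) = 6$)
$s{\left(f,M \right)} = \frac{6 + f}{M + f}$ ($s{\left(f,M \right)} = \frac{f + 6}{M + f} = \frac{6 + f}{M + f}$)
$Q = 1$ ($Q = 1^{2} = 1$)
$- (s{\left(8,-4 \right)} + Q) + z = - (\frac{6 + 8}{-4 + 8} + 1) + 6 = - (\frac{1}{4} \cdot 14 + 1) + 6 = - (\frac{7}{2} + 1) + 6 = \left(-1\right) \frac{9}{2} + 6 = - \frac{9}{2} + 6 = \frac{3}{2}$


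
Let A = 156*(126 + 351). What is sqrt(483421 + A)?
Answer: sqrt(557833) ≈ 746.88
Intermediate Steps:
A = 74412 (A = 156*477 = 74412)
sqrt(483421 + A) = sqrt(483421 + 74412) = sqrt(557833)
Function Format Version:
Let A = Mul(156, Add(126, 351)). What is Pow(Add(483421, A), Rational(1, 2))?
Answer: Pow(557833, Rational(1, 2)) ≈ 746.88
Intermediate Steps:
A = 74412 (A = Mul(156, 477) = 74412)
Pow(Add(483421, A), Rational(1, 2)) = Pow(Add(483421, 74412), Rational(1, 2)) = Pow(557833, Rational(1, 2))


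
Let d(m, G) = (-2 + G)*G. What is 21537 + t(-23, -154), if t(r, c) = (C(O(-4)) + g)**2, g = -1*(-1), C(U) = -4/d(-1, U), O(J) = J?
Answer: 775357/36 ≈ 21538.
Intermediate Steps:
d(m, G) = G*(-2 + G)
C(U) = -4/(U*(-2 + U)) (C(U) = -4*1/(U*(-2 + U)) = -4/(U*(-2 + U)))
g = 1
t(r, c) = 25/36 (t(r, c) = (-4/(-4*(-2 - 4)) + 1)**2 = (-4*(-1/4)/(-6) + 1)**2 = (-4*(-1/4)*(-1/6) + 1)**2 = (-1/6 + 1)**2 = (5/6)**2 = 25/36)
21537 + t(-23, -154) = 21537 + 25/36 = 775357/36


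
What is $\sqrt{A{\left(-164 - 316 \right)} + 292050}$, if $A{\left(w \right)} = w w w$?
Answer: $15 i \sqrt{490222} \approx 10502.0 i$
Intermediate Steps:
$A{\left(w \right)} = w^{3}$ ($A{\left(w \right)} = w^{2} w = w^{3}$)
$\sqrt{A{\left(-164 - 316 \right)} + 292050} = \sqrt{\left(-164 - 316\right)^{3} + 292050} = \sqrt{\left(-480\right)^{3} + 292050} = \sqrt{-110592000 + 292050} = \sqrt{-110299950} = 15 i \sqrt{490222}$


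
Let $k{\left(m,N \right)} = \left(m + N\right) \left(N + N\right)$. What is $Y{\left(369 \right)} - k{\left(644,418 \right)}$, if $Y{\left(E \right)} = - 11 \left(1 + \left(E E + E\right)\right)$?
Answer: $-2389673$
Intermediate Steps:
$k{\left(m,N \right)} = 2 N \left(N + m\right)$ ($k{\left(m,N \right)} = \left(N + m\right) 2 N = 2 N \left(N + m\right)$)
$Y{\left(E \right)} = -11 - 11 E - 11 E^{2}$ ($Y{\left(E \right)} = - 11 \left(1 + \left(E^{2} + E\right)\right) = - 11 \left(1 + \left(E + E^{2}\right)\right) = - 11 \left(1 + E + E^{2}\right) = -11 - 11 E - 11 E^{2}$)
$Y{\left(369 \right)} - k{\left(644,418 \right)} = \left(-11 - 4059 - 11 \cdot 369^{2}\right) - 2 \cdot 418 \left(418 + 644\right) = \left(-11 - 4059 - 1497771\right) - 2 \cdot 418 \cdot 1062 = \left(-11 - 4059 - 1497771\right) - 887832 = -1501841 - 887832 = -2389673$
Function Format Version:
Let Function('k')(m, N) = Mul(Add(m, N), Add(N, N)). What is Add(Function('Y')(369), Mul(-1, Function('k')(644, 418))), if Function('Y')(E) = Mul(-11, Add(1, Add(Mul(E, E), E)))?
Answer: -2389673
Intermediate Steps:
Function('k')(m, N) = Mul(2, N, Add(N, m)) (Function('k')(m, N) = Mul(Add(N, m), Mul(2, N)) = Mul(2, N, Add(N, m)))
Function('Y')(E) = Add(-11, Mul(-11, E), Mul(-11, Pow(E, 2))) (Function('Y')(E) = Mul(-11, Add(1, Add(Pow(E, 2), E))) = Mul(-11, Add(1, Add(E, Pow(E, 2)))) = Mul(-11, Add(1, E, Pow(E, 2))) = Add(-11, Mul(-11, E), Mul(-11, Pow(E, 2))))
Add(Function('Y')(369), Mul(-1, Function('k')(644, 418))) = Add(Add(-11, Mul(-11, 369), Mul(-11, Pow(369, 2))), Mul(-1, Mul(2, 418, Add(418, 644)))) = Add(Add(-11, -4059, Mul(-11, 136161)), Mul(-1, Mul(2, 418, 1062))) = Add(Add(-11, -4059, -1497771), Mul(-1, 887832)) = Add(-1501841, -887832) = -2389673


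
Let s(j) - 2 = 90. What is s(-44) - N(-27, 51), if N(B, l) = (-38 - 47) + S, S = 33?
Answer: 144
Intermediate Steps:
N(B, l) = -52 (N(B, l) = (-38 - 47) + 33 = -85 + 33 = -52)
s(j) = 92 (s(j) = 2 + 90 = 92)
s(-44) - N(-27, 51) = 92 - 1*(-52) = 92 + 52 = 144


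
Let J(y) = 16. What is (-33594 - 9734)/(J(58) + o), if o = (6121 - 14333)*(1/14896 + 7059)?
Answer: 161353472/215874666261 ≈ 0.00074744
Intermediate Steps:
o = -215874725845/3724 (o = -8212*(1/14896 + 7059) = -8212*105150865/14896 = -215874725845/3724 ≈ -5.7969e+7)
(-33594 - 9734)/(J(58) + o) = (-33594 - 9734)/(16 - 215874725845/3724) = -43328/(-215874666261/3724) = -43328*(-3724/215874666261) = 161353472/215874666261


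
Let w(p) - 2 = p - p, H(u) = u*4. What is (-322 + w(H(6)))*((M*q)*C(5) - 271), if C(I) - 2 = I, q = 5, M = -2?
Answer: 109120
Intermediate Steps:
H(u) = 4*u
C(I) = 2 + I
w(p) = 2 (w(p) = 2 + (p - p) = 2 + 0 = 2)
(-322 + w(H(6)))*((M*q)*C(5) - 271) = (-322 + 2)*((-2*5)*(2 + 5) - 271) = -320*(-10*7 - 271) = -320*(-70 - 271) = -320*(-341) = 109120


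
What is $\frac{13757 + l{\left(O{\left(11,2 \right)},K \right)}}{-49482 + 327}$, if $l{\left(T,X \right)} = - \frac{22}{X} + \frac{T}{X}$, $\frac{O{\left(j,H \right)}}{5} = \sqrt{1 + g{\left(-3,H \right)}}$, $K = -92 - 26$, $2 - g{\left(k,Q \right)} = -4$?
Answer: $- \frac{270558}{966715} + \frac{\sqrt{7}}{1160058} \approx -0.27987$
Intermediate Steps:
$g{\left(k,Q \right)} = 6$ ($g{\left(k,Q \right)} = 2 - -4 = 2 + 4 = 6$)
$K = -118$ ($K = -92 - 26 = -118$)
$O{\left(j,H \right)} = 5 \sqrt{7}$ ($O{\left(j,H \right)} = 5 \sqrt{1 + 6} = 5 \sqrt{7}$)
$\frac{13757 + l{\left(O{\left(11,2 \right)},K \right)}}{-49482 + 327} = \frac{13757 + \frac{-22 + 5 \sqrt{7}}{-118}}{-49482 + 327} = \frac{13757 - \frac{-22 + 5 \sqrt{7}}{118}}{-49155} = \left(13757 + \left(\frac{11}{59} - \frac{5 \sqrt{7}}{118}\right)\right) \left(- \frac{1}{49155}\right) = \left(\frac{811674}{59} - \frac{5 \sqrt{7}}{118}\right) \left(- \frac{1}{49155}\right) = - \frac{270558}{966715} + \frac{\sqrt{7}}{1160058}$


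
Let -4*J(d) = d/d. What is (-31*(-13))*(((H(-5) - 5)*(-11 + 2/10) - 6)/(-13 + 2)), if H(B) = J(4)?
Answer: -204321/110 ≈ -1857.5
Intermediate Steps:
J(d) = -¼ (J(d) = -d/(4*d) = -¼*1 = -¼)
H(B) = -¼
(-31*(-13))*(((H(-5) - 5)*(-11 + 2/10) - 6)/(-13 + 2)) = (-31*(-13))*(((-¼ - 5)*(-11 + 2/10) - 6)/(-13 + 2)) = 403*((-21*(-11 + 2*(⅒))/4 - 6)/(-11)) = 403*((-21*(-11 + ⅕)/4 - 6)*(-1/11)) = 403*((-21/4*(-54/5) - 6)*(-1/11)) = 403*((567/10 - 6)*(-1/11)) = 403*((507/10)*(-1/11)) = 403*(-507/110) = -204321/110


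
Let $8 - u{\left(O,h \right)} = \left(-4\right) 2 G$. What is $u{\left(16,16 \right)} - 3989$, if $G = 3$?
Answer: $-3957$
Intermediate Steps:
$u{\left(O,h \right)} = 32$ ($u{\left(O,h \right)} = 8 - \left(-4\right) 2 \cdot 3 = 8 - \left(-8\right) 3 = 8 - -24 = 8 + 24 = 32$)
$u{\left(16,16 \right)} - 3989 = 32 - 3989 = -3957$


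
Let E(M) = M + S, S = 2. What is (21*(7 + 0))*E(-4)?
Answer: -294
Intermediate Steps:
E(M) = 2 + M (E(M) = M + 2 = 2 + M)
(21*(7 + 0))*E(-4) = (21*(7 + 0))*(2 - 4) = (21*7)*(-2) = 147*(-2) = -294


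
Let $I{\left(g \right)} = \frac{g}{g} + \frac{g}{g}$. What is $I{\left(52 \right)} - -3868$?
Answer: $3870$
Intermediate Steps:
$I{\left(g \right)} = 2$ ($I{\left(g \right)} = 1 + 1 = 2$)
$I{\left(52 \right)} - -3868 = 2 - -3868 = 2 + 3868 = 3870$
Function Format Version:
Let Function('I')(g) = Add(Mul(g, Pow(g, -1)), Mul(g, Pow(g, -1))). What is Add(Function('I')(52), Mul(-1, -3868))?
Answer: 3870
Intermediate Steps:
Function('I')(g) = 2 (Function('I')(g) = Add(1, 1) = 2)
Add(Function('I')(52), Mul(-1, -3868)) = Add(2, Mul(-1, -3868)) = Add(2, 3868) = 3870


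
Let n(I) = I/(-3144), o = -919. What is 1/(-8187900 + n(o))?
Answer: -3144/25742756681 ≈ -1.2213e-7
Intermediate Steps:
n(I) = -I/3144 (n(I) = I*(-1/3144) = -I/3144)
1/(-8187900 + n(o)) = 1/(-8187900 - 1/3144*(-919)) = 1/(-8187900 + 919/3144) = 1/(-25742756681/3144) = -3144/25742756681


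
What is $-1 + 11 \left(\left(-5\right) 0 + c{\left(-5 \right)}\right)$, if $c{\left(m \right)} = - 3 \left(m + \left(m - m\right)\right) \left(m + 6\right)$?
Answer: $164$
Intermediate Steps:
$c{\left(m \right)} = - 3 m \left(6 + m\right)$ ($c{\left(m \right)} = - 3 \left(m + 0\right) \left(6 + m\right) = - 3 m \left(6 + m\right)$)
$-1 + 11 \left(\left(-5\right) 0 + c{\left(-5 \right)}\right) = -1 + 11 \left(\left(-5\right) 0 - - 15 \left(6 - 5\right)\right) = -1 + 11 \left(0 - \left(-15\right) 1\right) = -1 + 11 \left(0 + 15\right) = -1 + 11 \cdot 15 = -1 + 165 = 164$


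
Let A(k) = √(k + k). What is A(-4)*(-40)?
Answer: -80*I*√2 ≈ -113.14*I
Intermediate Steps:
A(k) = √2*√k (A(k) = √(2*k) = √2*√k)
A(-4)*(-40) = (√2*√(-4))*(-40) = (√2*(2*I))*(-40) = (2*I*√2)*(-40) = -80*I*√2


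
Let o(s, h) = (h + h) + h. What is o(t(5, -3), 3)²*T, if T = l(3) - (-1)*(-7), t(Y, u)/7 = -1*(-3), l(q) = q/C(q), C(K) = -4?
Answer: -2511/4 ≈ -627.75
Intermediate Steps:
l(q) = -q/4 (l(q) = q/(-4) = q*(-¼) = -q/4)
t(Y, u) = 21 (t(Y, u) = 7*(-1*(-3)) = 7*3 = 21)
T = -31/4 (T = -¼*3 - (-1)*(-7) = -¾ - 1*7 = -¾ - 7 = -31/4 ≈ -7.7500)
o(s, h) = 3*h (o(s, h) = 2*h + h = 3*h)
o(t(5, -3), 3)²*T = (3*3)²*(-31/4) = 9²*(-31/4) = 81*(-31/4) = -2511/4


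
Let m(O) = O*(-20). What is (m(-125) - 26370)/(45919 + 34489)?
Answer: -11935/40204 ≈ -0.29686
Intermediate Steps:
m(O) = -20*O
(m(-125) - 26370)/(45919 + 34489) = (-20*(-125) - 26370)/(45919 + 34489) = (2500 - 26370)/80408 = -23870*1/80408 = -11935/40204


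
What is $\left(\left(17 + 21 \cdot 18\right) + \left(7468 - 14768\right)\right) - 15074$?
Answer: $-21979$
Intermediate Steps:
$\left(\left(17 + 21 \cdot 18\right) + \left(7468 - 14768\right)\right) - 15074 = \left(\left(17 + 378\right) - 7300\right) - 15074 = \left(395 - 7300\right) - 15074 = -6905 - 15074 = -21979$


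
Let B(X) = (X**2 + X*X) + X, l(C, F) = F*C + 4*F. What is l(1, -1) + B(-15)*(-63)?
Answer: -27410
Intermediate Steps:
l(C, F) = 4*F + C*F (l(C, F) = C*F + 4*F = 4*F + C*F)
B(X) = X + 2*X**2 (B(X) = (X**2 + X**2) + X = 2*X**2 + X = X + 2*X**2)
l(1, -1) + B(-15)*(-63) = -(4 + 1) - 15*(1 + 2*(-15))*(-63) = -1*5 - 15*(1 - 30)*(-63) = -5 - 15*(-29)*(-63) = -5 + 435*(-63) = -5 - 27405 = -27410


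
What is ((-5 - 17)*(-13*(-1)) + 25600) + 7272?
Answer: 32586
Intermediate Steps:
((-5 - 17)*(-13*(-1)) + 25600) + 7272 = (-22*13 + 25600) + 7272 = (-286 + 25600) + 7272 = 25314 + 7272 = 32586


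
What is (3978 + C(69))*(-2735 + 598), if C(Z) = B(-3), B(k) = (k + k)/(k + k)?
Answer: -8503123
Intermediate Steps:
B(k) = 1 (B(k) = (2*k)/((2*k)) = (2*k)*(1/(2*k)) = 1)
C(Z) = 1
(3978 + C(69))*(-2735 + 598) = (3978 + 1)*(-2735 + 598) = 3979*(-2137) = -8503123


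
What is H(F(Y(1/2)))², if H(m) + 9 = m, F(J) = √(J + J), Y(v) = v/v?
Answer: (9 - √2)² ≈ 57.544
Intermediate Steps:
Y(v) = 1
F(J) = √2*√J (F(J) = √(2*J) = √2*√J)
H(m) = -9 + m
H(F(Y(1/2)))² = (-9 + √2*√1)² = (-9 + √2*1)² = (-9 + √2)²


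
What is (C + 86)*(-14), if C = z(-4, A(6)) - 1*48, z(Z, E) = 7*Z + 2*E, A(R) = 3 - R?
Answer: -56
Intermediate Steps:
z(Z, E) = 2*E + 7*Z
C = -82 (C = (2*(3 - 1*6) + 7*(-4)) - 1*48 = (2*(3 - 6) - 28) - 48 = (2*(-3) - 28) - 48 = (-6 - 28) - 48 = -34 - 48 = -82)
(C + 86)*(-14) = (-82 + 86)*(-14) = 4*(-14) = -56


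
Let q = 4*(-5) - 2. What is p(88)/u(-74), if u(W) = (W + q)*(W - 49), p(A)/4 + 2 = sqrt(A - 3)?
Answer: -1/1476 + sqrt(85)/2952 ≈ 0.0024456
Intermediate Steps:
p(A) = -8 + 4*sqrt(-3 + A) (p(A) = -8 + 4*sqrt(A - 3) = -8 + 4*sqrt(-3 + A))
q = -22 (q = -20 - 2 = -22)
u(W) = (-49 + W)*(-22 + W) (u(W) = (W - 22)*(W - 49) = (-22 + W)*(-49 + W) = (-49 + W)*(-22 + W))
p(88)/u(-74) = (-8 + 4*sqrt(-3 + 88))/(1078 + (-74)**2 - 71*(-74)) = (-8 + 4*sqrt(85))/(1078 + 5476 + 5254) = (-8 + 4*sqrt(85))/11808 = (-8 + 4*sqrt(85))*(1/11808) = -1/1476 + sqrt(85)/2952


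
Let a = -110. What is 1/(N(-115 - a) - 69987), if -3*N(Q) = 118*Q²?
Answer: -3/212911 ≈ -1.4090e-5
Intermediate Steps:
N(Q) = -118*Q²/3
1/(N(-115 - a) - 69987) = 1/(-118*(-115 - 1*(-110))²/3 - 69987) = 1/(-118*(-115 + 110)²/3 - 69987) = 1/(-118/3*(-5)² - 69987) = 1/(-118/3*25 - 69987) = 1/(-2950/3 - 69987) = 1/(-212911/3) = -3/212911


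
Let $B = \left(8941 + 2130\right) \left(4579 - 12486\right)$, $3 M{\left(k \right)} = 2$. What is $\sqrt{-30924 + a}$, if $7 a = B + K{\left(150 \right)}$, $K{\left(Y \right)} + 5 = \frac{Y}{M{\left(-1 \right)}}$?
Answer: $\frac{11 i \sqrt{5076715}}{7} \approx 3540.7 i$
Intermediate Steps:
$M{\left(k \right)} = \frac{2}{3}$ ($M{\left(k \right)} = \frac{1}{3} \cdot 2 = \frac{2}{3}$)
$K{\left(Y \right)} = -5 + \frac{3 Y}{2}$ ($K{\left(Y \right)} = -5 + \frac{Y}{\frac{2}{3}} = -5 + Y \frac{3}{2} = -5 + \frac{3 Y}{2}$)
$B = -87538397$ ($B = 11071 \left(-7907\right) = -87538397$)
$a = - \frac{87538177}{7}$ ($a = \frac{-87538397 + \left(-5 + \frac{3}{2} \cdot 150\right)}{7} = \frac{-87538397 + \left(-5 + 225\right)}{7} = \frac{-87538397 + 220}{7} = \frac{1}{7} \left(-87538177\right) = - \frac{87538177}{7} \approx -1.2505 \cdot 10^{7}$)
$\sqrt{-30924 + a} = \sqrt{-30924 - \frac{87538177}{7}} = \sqrt{- \frac{87754645}{7}} = \frac{11 i \sqrt{5076715}}{7}$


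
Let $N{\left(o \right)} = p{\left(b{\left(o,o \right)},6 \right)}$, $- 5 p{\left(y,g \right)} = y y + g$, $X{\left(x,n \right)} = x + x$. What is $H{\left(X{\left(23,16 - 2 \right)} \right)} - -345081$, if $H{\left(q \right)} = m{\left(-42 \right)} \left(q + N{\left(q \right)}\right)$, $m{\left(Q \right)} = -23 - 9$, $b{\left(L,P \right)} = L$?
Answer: $\frac{1785949}{5} \approx 3.5719 \cdot 10^{5}$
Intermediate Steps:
$X{\left(x,n \right)} = 2 x$
$p{\left(y,g \right)} = - \frac{g}{5} - \frac{y^{2}}{5}$ ($p{\left(y,g \right)} = - \frac{y y + g}{5} = - \frac{y^{2} + g}{5} = - \frac{g + y^{2}}{5} = - \frac{g}{5} - \frac{y^{2}}{5}$)
$N{\left(o \right)} = - \frac{6}{5} - \frac{o^{2}}{5}$ ($N{\left(o \right)} = \left(- \frac{1}{5}\right) 6 - \frac{o^{2}}{5} = - \frac{6}{5} - \frac{o^{2}}{5}$)
$m{\left(Q \right)} = -32$
$H{\left(q \right)} = \frac{192}{5} - 32 q + \frac{32 q^{2}}{5}$ ($H{\left(q \right)} = - 32 \left(q - \left(\frac{6}{5} + \frac{q^{2}}{5}\right)\right) = - 32 \left(- \frac{6}{5} + q - \frac{q^{2}}{5}\right) = \frac{192}{5} - 32 q + \frac{32 q^{2}}{5}$)
$H{\left(X{\left(23,16 - 2 \right)} \right)} - -345081 = \left(\frac{192}{5} - 32 \cdot 2 \cdot 23 + \frac{32 \left(2 \cdot 23\right)^{2}}{5}\right) - -345081 = \left(\frac{192}{5} - 1472 + \frac{32 \cdot 46^{2}}{5}\right) + 345081 = \left(\frac{192}{5} - 1472 + \frac{32}{5} \cdot 2116\right) + 345081 = \left(\frac{192}{5} - 1472 + \frac{67712}{5}\right) + 345081 = \frac{60544}{5} + 345081 = \frac{1785949}{5}$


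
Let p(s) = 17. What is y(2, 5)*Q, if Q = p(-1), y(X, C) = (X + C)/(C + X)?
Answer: 17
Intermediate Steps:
y(X, C) = 1 (y(X, C) = (C + X)/(C + X) = 1)
Q = 17
y(2, 5)*Q = 1*17 = 17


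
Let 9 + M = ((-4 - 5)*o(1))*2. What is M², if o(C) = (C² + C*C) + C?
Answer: 3969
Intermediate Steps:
o(C) = C + 2*C² (o(C) = (C² + C²) + C = 2*C² + C = C + 2*C²)
M = -63 (M = -9 + ((-4 - 5)*(1*(1 + 2*1)))*2 = -9 - 9*(1 + 2)*2 = -9 - 9*3*2 = -9 - 27*2 = -9 - 54 = -63)
M² = (-63)² = 3969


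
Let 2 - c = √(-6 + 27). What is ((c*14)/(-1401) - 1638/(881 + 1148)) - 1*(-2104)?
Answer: 5978539766/2842629 + 14*√21/1401 ≈ 2103.2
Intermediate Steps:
c = 2 - √21 (c = 2 - √(-6 + 27) = 2 - √21 ≈ -2.5826)
((c*14)/(-1401) - 1638/(881 + 1148)) - 1*(-2104) = (((2 - √21)*14)/(-1401) - 1638/(881 + 1148)) - 1*(-2104) = ((28 - 14*√21)*(-1/1401) - 1638/2029) + 2104 = ((-28/1401 + 14*√21/1401) - 1638*1/2029) + 2104 = ((-28/1401 + 14*√21/1401) - 1638/2029) + 2104 = (-2351650/2842629 + 14*√21/1401) + 2104 = 5978539766/2842629 + 14*√21/1401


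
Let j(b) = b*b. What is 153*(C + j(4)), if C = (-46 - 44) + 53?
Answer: -3213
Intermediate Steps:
C = -37 (C = -90 + 53 = -37)
j(b) = b**2
153*(C + j(4)) = 153*(-37 + 4**2) = 153*(-37 + 16) = 153*(-21) = -3213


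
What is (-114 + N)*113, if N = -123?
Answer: -26781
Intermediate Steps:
(-114 + N)*113 = (-114 - 123)*113 = -237*113 = -26781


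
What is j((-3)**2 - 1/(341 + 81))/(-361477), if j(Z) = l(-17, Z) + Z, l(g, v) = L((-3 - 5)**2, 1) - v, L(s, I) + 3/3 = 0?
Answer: 1/361477 ≈ 2.7664e-6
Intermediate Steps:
L(s, I) = -1 (L(s, I) = -1 + 0 = -1)
l(g, v) = -1 - v
j(Z) = -1 (j(Z) = (-1 - Z) + Z = -1)
j((-3)**2 - 1/(341 + 81))/(-361477) = -1/(-361477) = -1*(-1/361477) = 1/361477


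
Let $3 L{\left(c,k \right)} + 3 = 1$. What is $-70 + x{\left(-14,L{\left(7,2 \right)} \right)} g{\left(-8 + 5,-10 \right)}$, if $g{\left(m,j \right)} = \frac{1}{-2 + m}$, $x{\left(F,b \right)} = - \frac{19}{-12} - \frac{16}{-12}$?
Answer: $- \frac{847}{12} \approx -70.583$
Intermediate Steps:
$L{\left(c,k \right)} = - \frac{2}{3}$ ($L{\left(c,k \right)} = -1 + \frac{1}{3} \cdot 1 = -1 + \frac{1}{3} = - \frac{2}{3}$)
$x{\left(F,b \right)} = \frac{35}{12}$ ($x{\left(F,b \right)} = \left(-19\right) \left(- \frac{1}{12}\right) - - \frac{4}{3} = \frac{19}{12} + \frac{4}{3} = \frac{35}{12}$)
$-70 + x{\left(-14,L{\left(7,2 \right)} \right)} g{\left(-8 + 5,-10 \right)} = -70 + \frac{35}{12 \left(-2 + \left(-8 + 5\right)\right)} = -70 + \frac{35}{12 \left(-2 - 3\right)} = -70 + \frac{35}{12 \left(-5\right)} = -70 + \frac{35}{12} \left(- \frac{1}{5}\right) = -70 - \frac{7}{12} = - \frac{847}{12}$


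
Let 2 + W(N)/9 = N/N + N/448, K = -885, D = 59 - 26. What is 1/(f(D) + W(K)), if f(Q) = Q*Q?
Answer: 448/475875 ≈ 0.00094142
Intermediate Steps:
D = 33
W(N) = -9 + 9*N/448 (W(N) = -18 + 9*(N/N + N/448) = -18 + 9*(1 + N*(1/448)) = -18 + 9*(1 + N/448) = -18 + (9 + 9*N/448) = -9 + 9*N/448)
f(Q) = Q²
1/(f(D) + W(K)) = 1/(33² + (-9 + (9/448)*(-885))) = 1/(1089 + (-9 - 7965/448)) = 1/(1089 - 11997/448) = 1/(475875/448) = 448/475875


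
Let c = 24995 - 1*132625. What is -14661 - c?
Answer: 92969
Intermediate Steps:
c = -107630 (c = 24995 - 132625 = -107630)
-14661 - c = -14661 - 1*(-107630) = -14661 + 107630 = 92969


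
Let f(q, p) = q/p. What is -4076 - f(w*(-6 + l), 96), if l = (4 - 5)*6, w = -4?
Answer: -8153/2 ≈ -4076.5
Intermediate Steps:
l = -6 (l = -1*6 = -6)
-4076 - f(w*(-6 + l), 96) = -4076 - (-4*(-6 - 6))/96 = -4076 - (-4*(-12))/96 = -4076 - 48/96 = -4076 - 1*1/2 = -4076 - 1/2 = -8153/2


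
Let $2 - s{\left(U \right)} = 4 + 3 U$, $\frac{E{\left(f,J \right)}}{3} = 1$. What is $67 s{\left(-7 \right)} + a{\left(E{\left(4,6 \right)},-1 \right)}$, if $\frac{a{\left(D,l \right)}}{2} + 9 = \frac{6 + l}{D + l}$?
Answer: $1260$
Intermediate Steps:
$E{\left(f,J \right)} = 3$ ($E{\left(f,J \right)} = 3 \cdot 1 = 3$)
$s{\left(U \right)} = -2 - 3 U$ ($s{\left(U \right)} = 2 - \left(4 + 3 U\right) = -2 - 3 U$)
$a{\left(D,l \right)} = -18 + \frac{2 \left(6 + l\right)}{D + l}$ ($a{\left(D,l \right)} = -18 + 2 \frac{6 + l}{D + l} = -18 + \frac{2 \left(6 + l\right)}{D + l}$)
$67 s{\left(-7 \right)} + a{\left(E{\left(4,6 \right)},-1 \right)} = 67 \left(-2 - -21\right) + \frac{2 \left(6 - 27 - -8\right)}{3 - 1} = 67 \left(-2 + 21\right) + \frac{2 \left(6 - 27 + 8\right)}{2} = 67 \cdot 19 + 2 \cdot \frac{1}{2} \left(-13\right) = 1273 - 13 = 1260$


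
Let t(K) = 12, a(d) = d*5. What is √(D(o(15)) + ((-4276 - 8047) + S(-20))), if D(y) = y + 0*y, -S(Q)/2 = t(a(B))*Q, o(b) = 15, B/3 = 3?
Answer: 2*I*√2957 ≈ 108.76*I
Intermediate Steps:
B = 9 (B = 3*3 = 9)
a(d) = 5*d
S(Q) = -24*Q
D(y) = y (D(y) = y + 0 = y)
√(D(o(15)) + ((-4276 - 8047) + S(-20))) = √(15 + ((-4276 - 8047) - 24*(-20))) = √(15 + (-12323 + 480)) = √(15 - 11843) = √(-11828) = 2*I*√2957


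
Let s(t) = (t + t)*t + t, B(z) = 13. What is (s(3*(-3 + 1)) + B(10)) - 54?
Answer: 25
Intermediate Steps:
s(t) = t + 2*t² (s(t) = (2*t)*t + t = 2*t² + t = t + 2*t²)
(s(3*(-3 + 1)) + B(10)) - 54 = ((3*(-3 + 1))*(1 + 2*(3*(-3 + 1))) + 13) - 54 = ((3*(-2))*(1 + 2*(3*(-2))) + 13) - 54 = (-6*(1 + 2*(-6)) + 13) - 54 = (-6*(1 - 12) + 13) - 54 = (-6*(-11) + 13) - 54 = (66 + 13) - 54 = 79 - 54 = 25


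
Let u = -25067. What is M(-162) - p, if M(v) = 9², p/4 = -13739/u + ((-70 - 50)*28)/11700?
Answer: 390831853/4888065 ≈ 79.956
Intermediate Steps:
p = 5101412/4888065 (p = 4*(-13739/(-25067) + ((-70 - 50)*28)/11700) = 4*(-13739*(-1/25067) - 120*28*(1/11700)) = 4*(13739/25067 - 3360*1/11700) = 4*(13739/25067 - 56/195) = 4*(1275353/4888065) = 5101412/4888065 ≈ 1.0436)
M(v) = 81
M(-162) - p = 81 - 1*5101412/4888065 = 81 - 5101412/4888065 = 390831853/4888065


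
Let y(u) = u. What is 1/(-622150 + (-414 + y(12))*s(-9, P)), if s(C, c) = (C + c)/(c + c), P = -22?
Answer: -22/13693531 ≈ -1.6066e-6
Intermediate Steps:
s(C, c) = (C + c)/(2*c) (s(C, c) = (C + c)/((2*c)) = (C + c)*(1/(2*c)) = (C + c)/(2*c))
1/(-622150 + (-414 + y(12))*s(-9, P)) = 1/(-622150 + (-414 + 12)*((½)*(-9 - 22)/(-22))) = 1/(-622150 - 201*(-1)*(-31)/22) = 1/(-622150 - 402*31/44) = 1/(-622150 - 6231/22) = 1/(-13693531/22) = -22/13693531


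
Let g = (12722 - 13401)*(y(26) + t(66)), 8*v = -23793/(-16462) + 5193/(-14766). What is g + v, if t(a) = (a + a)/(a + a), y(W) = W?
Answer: -742718960667/40512982 ≈ -18333.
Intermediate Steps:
t(a) = 1 (t(a) = (2*a)/((2*a)) = (2*a)*(1/(2*a)) = 1)
v = 5538339/40512982 (v = (-23793/(-16462) + 5193/(-14766))/8 = (-23793*(-1/16462) + 5193*(-1/14766))/8 = (23793/16462 - 1731/4922)/8 = (⅛)*(22153356/20256491) = 5538339/40512982 ≈ 0.13671)
g = -18333 (g = (12722 - 13401)*(26 + 1) = -679*27 = -18333)
g + v = -18333 + 5538339/40512982 = -742718960667/40512982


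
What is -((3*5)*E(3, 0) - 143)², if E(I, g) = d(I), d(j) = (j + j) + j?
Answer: -64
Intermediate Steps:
d(j) = 3*j (d(j) = 2*j + j = 3*j)
E(I, g) = 3*I
-((3*5)*E(3, 0) - 143)² = -((3*5)*(3*3) - 143)² = -(15*9 - 143)² = -(135 - 143)² = -1*(-8)² = -1*64 = -64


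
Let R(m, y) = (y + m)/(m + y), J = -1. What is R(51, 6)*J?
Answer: -1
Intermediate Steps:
R(m, y) = 1 (R(m, y) = (m + y)/(m + y) = 1)
R(51, 6)*J = 1*(-1) = -1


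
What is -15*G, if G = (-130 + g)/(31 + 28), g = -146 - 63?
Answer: 5085/59 ≈ 86.186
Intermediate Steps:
g = -209
G = -339/59 (G = (-130 - 209)/(31 + 28) = -339/59 ≈ -5.7458)
-15*G = -15*(-339/59) = 5085/59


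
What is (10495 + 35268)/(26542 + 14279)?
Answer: 45763/40821 ≈ 1.1211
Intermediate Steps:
(10495 + 35268)/(26542 + 14279) = 45763/40821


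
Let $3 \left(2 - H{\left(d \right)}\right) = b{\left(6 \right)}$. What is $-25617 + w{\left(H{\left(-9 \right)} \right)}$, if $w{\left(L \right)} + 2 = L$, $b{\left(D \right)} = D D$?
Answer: $-25629$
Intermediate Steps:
$b{\left(D \right)} = D^{2}$
$H{\left(d \right)} = -10$ ($H{\left(d \right)} = 2 - \frac{6^{2}}{3} = 2 - 12 = -10$)
$w{\left(L \right)} = -2 + L$
$-25617 + w{\left(H{\left(-9 \right)} \right)} = -25617 - 12 = -25629$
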